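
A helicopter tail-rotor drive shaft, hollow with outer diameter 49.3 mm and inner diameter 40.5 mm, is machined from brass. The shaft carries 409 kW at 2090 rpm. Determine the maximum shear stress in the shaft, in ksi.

21.2 ksi

ω = 2π·2090/60 = 218.9 rad/s, so T = P/ω = 409×10³ / 218.9 = 1869 N·m.
J = π(d_o⁴ − d_i⁴)/32 = π(0.0493⁴ − 0.0405⁴)/32 = 3.158×10^-7 m⁴.
τ_max = T·r/J = 1869 × 0.0246 / 3.158×10^-7 = 1.459×10^8 Pa.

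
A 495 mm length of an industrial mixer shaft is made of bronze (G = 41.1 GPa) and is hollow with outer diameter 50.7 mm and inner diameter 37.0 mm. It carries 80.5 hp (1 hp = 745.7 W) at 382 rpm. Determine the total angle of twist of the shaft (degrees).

ω = 2π·382/60 = 40.00 rad/s, so T = P/ω = 80.5×745.7 / 40.00 = 1501 N·m.
J = π(d_o⁴ − d_i⁴)/32 = π(0.0507⁴ − 0.0370⁴)/32 = 4.647×10^-7 m⁴.
θ = T·L/(G·J) = 1501 × 0.495 / (41.1×10⁹ × 4.647×10^-7) = 0.03889 rad.

2.23°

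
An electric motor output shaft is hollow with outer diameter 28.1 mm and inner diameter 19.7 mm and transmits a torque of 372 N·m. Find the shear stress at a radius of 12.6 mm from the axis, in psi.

J = π(d_o⁴ − d_i⁴)/32 = π(0.0281⁴ − 0.0197⁴)/32 = 4.642×10^-8 m⁴.
Shear stress varies linearly with radius: τ = T·r/J = 372.0 × 0.0126 / 4.642×10^-8 = 1.010×10^8 Pa.

14600 psi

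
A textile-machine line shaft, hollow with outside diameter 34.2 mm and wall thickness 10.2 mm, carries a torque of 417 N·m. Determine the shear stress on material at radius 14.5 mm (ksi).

J = π(d_o⁴ − d_i⁴)/32 = π(0.0342⁴ − 0.0138⁴)/32 = 1.307×10^-7 m⁴.
Shear stress varies linearly with radius: τ = T·r/J = 417.0 × 0.0145 / 1.307×10^-7 = 4.625×10^7 Pa.

6.71 ksi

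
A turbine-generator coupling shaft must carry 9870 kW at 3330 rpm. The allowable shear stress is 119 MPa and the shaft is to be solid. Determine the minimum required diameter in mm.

ω = 2π·3330/60 = 348.7 rad/s, so T = P/ω = 9870×10³ / 348.7 = 28300 N·m.
For a solid shaft τ_max = 16T/(πd³), so d = (16T/(π τ_allow))^(1/3) = (16·28300/(π·1.19×10^8))^(1/3) = 0.1066 m.

107 mm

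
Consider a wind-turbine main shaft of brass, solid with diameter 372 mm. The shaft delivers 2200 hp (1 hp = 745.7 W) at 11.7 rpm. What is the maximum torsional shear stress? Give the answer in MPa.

132 MPa

ω = 2π·11.7/60 = 1.225 rad/s, so T = P/ω = 2200×745.7 / 1.225 = 1.339e6 N·m.
J = πd⁴/32 = π(0.372)⁴/32 = 1.880×10^-3 m⁴.
τ_max = T·r/J = 1.339e6 × 0.186 / 1.880×10^-3 = 1.325×10^8 Pa.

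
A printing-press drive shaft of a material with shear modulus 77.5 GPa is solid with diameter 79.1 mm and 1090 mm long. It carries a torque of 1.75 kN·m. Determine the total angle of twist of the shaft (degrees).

0.367°

J = πd⁴/32 = π(0.0791)⁴/32 = 3.843×10^-6 m⁴.
θ = T·L/(G·J) = 1750 × 1.09 / (77.5×10⁹ × 3.843×10^-6) = 6.404×10^-3 rad.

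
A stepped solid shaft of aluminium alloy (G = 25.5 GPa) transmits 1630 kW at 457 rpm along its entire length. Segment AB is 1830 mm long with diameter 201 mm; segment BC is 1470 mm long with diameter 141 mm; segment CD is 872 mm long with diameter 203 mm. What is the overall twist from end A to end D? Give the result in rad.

ω = 2π·457/60 = 47.86 rad/s, so T = P/ω = 1630×10³ / 47.86 = 34060 N·m.
J_AB = π(0.201)⁴/32 = 1.60×10^-4 m⁴; J_BC = π(0.141)⁴/32 = 3.88×10^-5 m⁴; J_CD = π(0.203)⁴/32 = 1.67×10^-4 m⁴.
θ = (T/G)·Σ L_i/J_i = (34060/25.5×10⁹)·(1.83/1.60×10^-4 + 1.47/3.88×10^-5 + 0.872/1.67×10^-4) = 0.07284 rad.

0.0728 rad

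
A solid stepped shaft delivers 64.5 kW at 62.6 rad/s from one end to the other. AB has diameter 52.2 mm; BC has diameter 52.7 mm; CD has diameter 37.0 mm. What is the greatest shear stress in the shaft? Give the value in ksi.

15.0 ksi

ω = 62.6 rad/s, so T = P/ω = 64.5×10³ / 62.60 = 1030 N·m.
Under the same torque, τ_max = 16T/(πd³) is largest where d is smallest — segment CD (d = 37.0 mm).
τ_max = 16·1030/(π·(0.0370)³) = 1.036×10^8 Pa.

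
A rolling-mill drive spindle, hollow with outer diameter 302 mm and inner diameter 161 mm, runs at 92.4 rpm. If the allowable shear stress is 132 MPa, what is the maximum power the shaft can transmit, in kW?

6350 kW

J = π(d_o⁴ − d_i⁴)/32 = π(0.302⁴ − 0.161⁴)/32 = 7.507×10^-4 m⁴.
T_max = τ_allow·J/r = 1.32×10^8 × 7.507×10^-4 / 0.151 = 656200 N·m.
ω = 2π·92.4/60 = 9.676 rad/s, so P_max = T_max·ω = 6.350×10^6 W.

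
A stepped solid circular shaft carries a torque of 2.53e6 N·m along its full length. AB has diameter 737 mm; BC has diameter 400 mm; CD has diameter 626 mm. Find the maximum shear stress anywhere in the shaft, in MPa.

Under the same torque, τ_max = 16T/(πd³) is largest where d is smallest — segment BC (d = 400 mm).
τ_max = 16·2.530e6/(π·(0.400)³) = 2.013×10^8 Pa.

201 MPa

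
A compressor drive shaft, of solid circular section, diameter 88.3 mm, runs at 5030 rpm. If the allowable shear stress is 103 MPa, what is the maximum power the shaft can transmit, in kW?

J = πd⁴/32 = π(0.0883)⁴/32 = 5.968×10^-6 m⁴.
T_max = τ_allow·J/r = 1.03×10^8 × 5.968×10^-6 / 0.0442 = 13920 N·m.
ω = 2π·5030/60 = 526.7 rad/s, so P_max = T_max·ω = 7.334×10^6 W.

7330 kW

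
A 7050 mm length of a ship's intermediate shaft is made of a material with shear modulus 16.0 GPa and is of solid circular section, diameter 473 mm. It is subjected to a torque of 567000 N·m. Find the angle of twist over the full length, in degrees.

2.91°

J = πd⁴/32 = π(0.473)⁴/32 = 4.914×10^-3 m⁴.
θ = T·L/(G·J) = 567000 × 7.05 / (16.0×10⁹ × 4.914×10^-3) = 0.05084 rad.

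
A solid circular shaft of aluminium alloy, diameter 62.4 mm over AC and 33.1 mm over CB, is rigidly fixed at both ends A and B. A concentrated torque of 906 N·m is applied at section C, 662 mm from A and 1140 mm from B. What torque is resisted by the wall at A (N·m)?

866 N·m

Compatibility: T_A·a/J_AC = T_B·b/J_CB with T_A + T_B = T₀.
J_AC = 1.49×10^-6 m⁴, J_CB = 1.18×10^-7 m⁴, so T_A = T₀·(J_AC/a)/((J_AC/a)+(J_CB/b)) = 866.2 N·m, T_B = 39.82 N·m.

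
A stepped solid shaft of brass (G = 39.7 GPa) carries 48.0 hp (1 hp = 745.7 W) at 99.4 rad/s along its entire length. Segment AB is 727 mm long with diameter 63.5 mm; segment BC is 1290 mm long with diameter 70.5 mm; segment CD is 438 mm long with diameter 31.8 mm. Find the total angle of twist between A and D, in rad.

ω = 99.4 rad/s, so T = P/ω = 48.0×745.7 / 99.40 = 360.1 N·m.
J_AB = π(0.0635)⁴/32 = 1.60×10^-6 m⁴; J_BC = π(0.0705)⁴/32 = 2.43×10^-6 m⁴; J_CD = π(0.0318)⁴/32 = 1.00×10^-7 m⁴.
θ = (T/G)·Σ L_i/J_i = (360.1/39.7×10⁹)·(0.727/1.60×10^-6 + 1.29/2.43×10^-6 + 0.438/1.00×10^-7) = 0.04853 rad.

0.0485 rad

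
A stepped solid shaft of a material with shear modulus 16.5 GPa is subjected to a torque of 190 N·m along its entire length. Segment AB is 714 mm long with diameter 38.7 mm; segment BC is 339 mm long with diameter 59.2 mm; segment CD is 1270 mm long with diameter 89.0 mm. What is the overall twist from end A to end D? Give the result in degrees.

J_AB = π(0.0387)⁴/32 = 2.20×10^-7 m⁴; J_BC = π(0.0592)⁴/32 = 1.21×10^-6 m⁴; J_CD = π(0.0890)⁴/32 = 6.16×10^-6 m⁴.
θ = (T/G)·Σ L_i/J_i = (190.0/16.5×10⁹)·(0.714/2.20×10^-7 + 0.339/1.21×10^-6 + 1.27/6.16×10^-6) = 0.04295 rad.

2.46°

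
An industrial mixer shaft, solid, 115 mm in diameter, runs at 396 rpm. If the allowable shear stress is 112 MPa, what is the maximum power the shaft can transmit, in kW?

1390 kW

J = πd⁴/32 = π(0.115)⁴/32 = 1.717×10^-5 m⁴.
T_max = τ_allow·J/r = 1.12×10^8 × 1.717×10^-5 / 0.0575 = 33450 N·m.
ω = 2π·396/60 = 41.47 rad/s, so P_max = T_max·ω = 1.387×10^6 W.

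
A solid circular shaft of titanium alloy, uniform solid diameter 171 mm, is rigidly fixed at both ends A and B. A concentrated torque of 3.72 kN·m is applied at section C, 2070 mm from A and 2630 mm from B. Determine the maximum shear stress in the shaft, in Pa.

With uniform GJ and both ends fixed, compatibility θ_AC = θ_CB gives T_A·a = T_B·b, together with T_A + T_B = T₀.
T_A = T₀·b/(a+b) = 3720·2630/4700 = 2082 N·m; T_B = 1638 N·m.
τ in each portion: τ_AC = 2.12×10^6 Pa, τ_CB = 1.67×10^6 Pa; maximum is in AC.
τ_max = T_AC·r/J = 2082·0.0855/8.39×10^-5 = 2.120×10^6 Pa.

2.12e6 Pa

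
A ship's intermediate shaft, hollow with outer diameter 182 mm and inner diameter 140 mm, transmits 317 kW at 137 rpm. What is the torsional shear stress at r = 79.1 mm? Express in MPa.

25.0 MPa

ω = 2π·137/60 = 14.35 rad/s, so T = P/ω = 317×10³ / 14.35 = 22100 N·m.
J = π(d_o⁴ − d_i⁴)/32 = π(0.182⁴ − 0.140⁴)/32 = 7.000×10^-5 m⁴.
Shear stress varies linearly with radius: τ = T·r/J = 22100 × 0.0791 / 7.000×10^-5 = 2.497×10^7 Pa.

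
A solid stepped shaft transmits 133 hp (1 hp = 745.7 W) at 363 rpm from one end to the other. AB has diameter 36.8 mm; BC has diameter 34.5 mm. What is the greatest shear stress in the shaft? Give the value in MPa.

324 MPa

ω = 2π·363/60 = 38.01 rad/s, so T = P/ω = 133×745.7 / 38.01 = 2609 N·m.
Under the same torque, τ_max = 16T/(πd³) is largest where d is smallest — segment BC (d = 34.5 mm).
τ_max = 16·2609/(π·(0.0345)³) = 3.236×10^8 Pa.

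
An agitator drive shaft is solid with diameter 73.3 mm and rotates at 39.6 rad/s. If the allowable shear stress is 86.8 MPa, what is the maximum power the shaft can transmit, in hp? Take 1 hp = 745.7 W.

J = πd⁴/32 = π(0.0733)⁴/32 = 2.834×10^-6 m⁴.
T_max = τ_allow·J/r = 8.68×10^7 × 2.834×10^-6 / 0.0367 = 6712 N·m.
ω = 39.6 rad/s, so P_max = T_max·ω = 2.658×10^5 W.

356 hp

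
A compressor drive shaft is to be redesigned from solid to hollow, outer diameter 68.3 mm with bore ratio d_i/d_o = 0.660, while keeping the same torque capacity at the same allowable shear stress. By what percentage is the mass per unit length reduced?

Equal τ_max and T ⇒ the solid shaft needs d_s³ = d_o³(1−k⁴), so d_s = 68.3·(1−0.660⁴)^(1/3) = 63.67 mm.
Area ratio A_h/A_s = d_o²(1−k²)/d_s² = (1−k²)/(1−k⁴)^(2/3) = 0.6494.
Mass saving = 1 − 0.6494 = 35.1 %.

35.1 %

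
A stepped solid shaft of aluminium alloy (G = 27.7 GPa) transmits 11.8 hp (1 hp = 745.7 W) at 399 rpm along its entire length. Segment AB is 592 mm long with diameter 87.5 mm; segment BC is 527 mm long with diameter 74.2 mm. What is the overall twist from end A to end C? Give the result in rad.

ω = 2π·399/60 = 41.78 rad/s, so T = P/ω = 11.8×745.7 / 41.78 = 210.6 N·m.
J_AB = π(0.0875)⁴/32 = 5.75×10^-6 m⁴; J_BC = π(0.0742)⁴/32 = 2.98×10^-6 m⁴.
θ = (T/G)·Σ L_i/J_i = (210.6/27.7×10⁹)·(0.592/5.75×10^-6 + 0.527/2.98×10^-6) = 2.128×10^-3 rad.

0.00213 rad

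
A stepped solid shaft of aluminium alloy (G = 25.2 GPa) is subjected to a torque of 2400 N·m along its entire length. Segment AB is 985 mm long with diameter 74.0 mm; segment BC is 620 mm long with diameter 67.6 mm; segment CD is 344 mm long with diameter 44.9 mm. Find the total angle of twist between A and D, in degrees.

J_AB = π(0.0740)⁴/32 = 2.94×10^-6 m⁴; J_BC = π(0.0676)⁴/32 = 2.05×10^-6 m⁴; J_CD = π(0.0449)⁴/32 = 3.99×10^-7 m⁴.
θ = (T/G)·Σ L_i/J_i = (2400/25.2×10⁹)·(0.985/2.94×10^-6 + 0.620/2.05×10^-6 + 0.344/3.99×10^-7) = 0.1428 rad.

8.18°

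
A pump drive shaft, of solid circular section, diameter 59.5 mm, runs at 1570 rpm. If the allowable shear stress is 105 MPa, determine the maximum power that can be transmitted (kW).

J = πd⁴/32 = π(0.0595)⁴/32 = 1.230×10^-6 m⁴.
T_max = τ_allow·J/r = 1.05×10^8 × 1.230×10^-6 / 0.0297 = 4343 N·m.
ω = 2π·1570/60 = 164.4 rad/s, so P_max = T_max·ω = 7.140×10^5 W.

714 kW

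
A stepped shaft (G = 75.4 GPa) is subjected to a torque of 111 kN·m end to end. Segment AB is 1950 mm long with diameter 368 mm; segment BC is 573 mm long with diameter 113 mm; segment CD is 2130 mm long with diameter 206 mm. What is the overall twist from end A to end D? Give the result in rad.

0.0720 rad

J_AB = π(0.368)⁴/32 = 1.80×10^-3 m⁴; J_BC = π(0.113)⁴/32 = 1.60×10^-5 m⁴; J_CD = π(0.206)⁴/32 = 1.77×10^-4 m⁴.
θ = (T/G)·Σ L_i/J_i = (111000/75.4×10⁹)·(1.95/1.80×10^-3 + 0.573/1.60×10^-5 + 2.13/1.77×10^-4) = 0.07203 rad.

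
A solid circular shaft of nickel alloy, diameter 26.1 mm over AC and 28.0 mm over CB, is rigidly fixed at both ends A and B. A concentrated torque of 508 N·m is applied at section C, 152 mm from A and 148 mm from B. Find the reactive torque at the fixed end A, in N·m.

215 N·m

Compatibility: T_A·a/J_AC = T_B·b/J_CB with T_A + T_B = T₀.
J_AC = 4.56×10^-8 m⁴, J_CB = 6.03×10^-8 m⁴, so T_A = T₀·(J_AC/a)/((J_AC/a)+(J_CB/b)) = 215.2 N·m, T_B = 292.8 N·m.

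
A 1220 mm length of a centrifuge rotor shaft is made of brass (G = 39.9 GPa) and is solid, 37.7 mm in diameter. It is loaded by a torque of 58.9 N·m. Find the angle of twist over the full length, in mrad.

J = πd⁴/32 = π(0.0377)⁴/32 = 1.983×10^-7 m⁴.
θ = T·L/(G·J) = 58.90 × 1.22 / (39.9×10⁹ × 1.983×10^-7) = 9.081×10^-3 rad.

9.08 mrad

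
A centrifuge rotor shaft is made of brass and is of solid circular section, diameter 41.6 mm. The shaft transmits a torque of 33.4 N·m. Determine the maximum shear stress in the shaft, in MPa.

J = πd⁴/32 = π(0.0416)⁴/32 = 2.940×10^-7 m⁴.
τ_max = T·r/J = 33.40 × 0.0208 / 2.940×10^-7 = 2.363×10^6 Pa.

2.36 MPa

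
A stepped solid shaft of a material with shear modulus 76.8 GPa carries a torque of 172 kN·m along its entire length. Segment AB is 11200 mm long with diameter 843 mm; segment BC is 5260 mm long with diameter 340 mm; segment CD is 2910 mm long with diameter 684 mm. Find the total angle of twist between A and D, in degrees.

J_AB = π(0.843)⁴/32 = 0.0496 m⁴; J_BC = π(0.340)⁴/32 = 1.31×10^-3 m⁴; J_CD = π(0.684)⁴/32 = 0.0215 m⁴.
θ = (T/G)·Σ L_i/J_i = (172000/76.8×10⁹)·(11.2/0.0496 + 5.26/1.31×10^-3 + 2.91/0.0215) = 9.788×10^-3 rad.

0.561°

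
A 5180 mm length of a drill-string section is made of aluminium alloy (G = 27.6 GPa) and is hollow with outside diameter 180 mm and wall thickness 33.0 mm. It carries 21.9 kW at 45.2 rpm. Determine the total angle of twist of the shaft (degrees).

0.575°

ω = 2π·45.2/60 = 4.733 rad/s, so T = P/ω = 21.9×10³ / 4.733 = 4627 N·m.
J = π(d_o⁴ − d_i⁴)/32 = π(0.180⁴ − 0.114⁴)/32 = 8.648×10^-5 m⁴.
θ = T·L/(G·J) = 4627 × 5.18 / (27.6×10⁹ × 8.648×10^-5) = 0.01004 rad.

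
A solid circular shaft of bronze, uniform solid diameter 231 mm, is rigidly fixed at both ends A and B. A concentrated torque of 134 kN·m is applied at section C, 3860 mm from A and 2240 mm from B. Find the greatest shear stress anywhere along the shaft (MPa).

With uniform GJ and both ends fixed, compatibility θ_AC = θ_CB gives T_A·a = T_B·b, together with T_A + T_B = T₀.
T_A = T₀·b/(a+b) = 134000·2240/6100 = 49210 N·m; T_B = 84790 N·m.
τ in each portion: τ_AC = 2.03×10^7 Pa, τ_CB = 3.50×10^7 Pa; maximum is in CB.
τ_max = T_CB·r/J = 84790·0.116/2.80×10^-4 = 3.503×10^7 Pa.

35.0 MPa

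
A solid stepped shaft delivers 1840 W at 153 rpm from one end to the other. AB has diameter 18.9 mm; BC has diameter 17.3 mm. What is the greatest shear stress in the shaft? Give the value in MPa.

ω = 2π·153/60 = 16.02 rad/s, so T = P/ω = 1840 / 16.02 = 114.8 N·m.
Under the same torque, τ_max = 16T/(πd³) is largest where d is smallest — segment BC (d = 17.3 mm).
τ_max = 16·114.8/(π·(0.0173)³) = 1.130×10^8 Pa.

113 MPa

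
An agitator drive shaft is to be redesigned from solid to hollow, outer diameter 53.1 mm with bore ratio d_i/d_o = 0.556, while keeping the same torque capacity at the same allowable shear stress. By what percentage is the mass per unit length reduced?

Equal τ_max and T ⇒ the solid shaft needs d_s³ = d_o³(1−k⁴), so d_s = 53.1·(1−0.556⁴)^(1/3) = 51.35 mm.
Area ratio A_h/A_s = d_o²(1−k²)/d_s² = (1−k²)/(1−k⁴)^(2/3) = 0.7387.
Mass saving = 1 − 0.7387 = 26.1 %.

26.1 %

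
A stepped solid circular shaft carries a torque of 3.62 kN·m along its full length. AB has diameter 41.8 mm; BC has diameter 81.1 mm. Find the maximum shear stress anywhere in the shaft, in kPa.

252000 kPa

Under the same torque, τ_max = 16T/(πd³) is largest where d is smallest — segment AB (d = 41.8 mm).
τ_max = 16·3620/(π·(0.0418)³) = 2.524×10^8 Pa.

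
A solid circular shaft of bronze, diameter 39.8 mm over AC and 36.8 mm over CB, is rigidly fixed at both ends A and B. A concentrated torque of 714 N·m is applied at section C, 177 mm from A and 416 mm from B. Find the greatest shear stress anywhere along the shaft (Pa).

4.40e7 Pa

Compatibility: T_A·a/J_AC = T_B·b/J_CB with T_A + T_B = T₀.
J_AC = 2.46×10^-7 m⁴, J_CB = 1.80×10^-7 m⁴, so T_A = T₀·(J_AC/a)/((J_AC/a)+(J_CB/b)) = 544.6 N·m, T_B = 169.4 N·m.
τ in each portion: τ_AC = 4.40×10^7 Pa, τ_CB = 1.73×10^7 Pa; maximum is in AC.
τ_max = T_AC·r/J = 544.6·0.0199/2.46×10^-7 = 4.400×10^7 Pa.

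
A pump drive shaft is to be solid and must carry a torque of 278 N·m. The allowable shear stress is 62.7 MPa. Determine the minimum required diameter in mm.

28.3 mm

For a solid shaft τ_max = 16T/(πd³), so d = (16T/(π τ_allow))^(1/3) = (16·278.0/(π·6.27×10^7))^(1/3) = 0.02827 m.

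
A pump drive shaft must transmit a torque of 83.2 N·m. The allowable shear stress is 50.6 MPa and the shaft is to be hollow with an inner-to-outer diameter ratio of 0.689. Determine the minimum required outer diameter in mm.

22.1 mm

For a hollow shaft with d_i/d_o = 0.689: τ_max = 16T/(π d_o³ (1−k⁴)), so d_o = [16T/(π τ_allow (1−k⁴))]^(1/3) = [16·83.20/(π·5.06×10^7·0.7746)]^(1/3) = 0.02211 m.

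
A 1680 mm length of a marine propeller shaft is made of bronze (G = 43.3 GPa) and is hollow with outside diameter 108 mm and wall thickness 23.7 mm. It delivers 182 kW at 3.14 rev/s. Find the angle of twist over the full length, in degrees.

ω = 2π·3.14 = 19.73 rad/s, so T = P/ω = 182×10³ / 19.73 = 9225 N·m.
J = π(d_o⁴ − d_i⁴)/32 = π(0.108⁴ − 0.0606⁴)/32 = 1.203×10^-5 m⁴.
θ = T·L/(G·J) = 9225 × 1.68 / (43.3×10⁹ × 1.203×10^-5) = 0.02975 rad.

1.70°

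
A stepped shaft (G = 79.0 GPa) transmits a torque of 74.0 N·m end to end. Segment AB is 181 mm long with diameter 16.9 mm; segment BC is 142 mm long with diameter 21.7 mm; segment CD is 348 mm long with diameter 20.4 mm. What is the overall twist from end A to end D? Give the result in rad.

0.0465 rad

J_AB = π(0.0169)⁴/32 = 8.01×10^-9 m⁴; J_BC = π(0.0217)⁴/32 = 2.18×10^-8 m⁴; J_CD = π(0.0204)⁴/32 = 1.70×10^-8 m⁴.
θ = (T/G)·Σ L_i/J_i = (74.00/79.0×10⁹)·(0.181/8.01×10^-9 + 0.142/2.18×10^-8 + 0.348/1.70×10^-8) = 0.04645 rad.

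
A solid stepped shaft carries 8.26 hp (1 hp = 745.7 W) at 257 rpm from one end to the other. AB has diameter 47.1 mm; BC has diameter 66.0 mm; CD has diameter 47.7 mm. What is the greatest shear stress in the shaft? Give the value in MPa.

11.2 MPa

ω = 2π·257/60 = 26.91 rad/s, so T = P/ω = 8.26×745.7 / 26.91 = 228.9 N·m.
Under the same torque, τ_max = 16T/(πd³) is largest where d is smallest — segment AB (d = 47.1 mm).
τ_max = 16·228.9/(π·(0.0471)³) = 1.116×10^7 Pa.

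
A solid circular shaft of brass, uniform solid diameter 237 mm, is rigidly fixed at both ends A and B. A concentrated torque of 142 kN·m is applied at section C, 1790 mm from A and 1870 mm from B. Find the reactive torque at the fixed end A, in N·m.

With uniform GJ and both ends fixed, compatibility θ_AC = θ_CB gives T_A·a = T_B·b, together with T_A + T_B = T₀.
T_A = T₀·b/(a+b) = 142000·1870/3660 = 72550 N·m; T_B = 69450 N·m.

72600 N·m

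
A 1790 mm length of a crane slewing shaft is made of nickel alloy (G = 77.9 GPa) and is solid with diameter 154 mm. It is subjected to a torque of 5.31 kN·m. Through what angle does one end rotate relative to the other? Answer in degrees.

J = πd⁴/32 = π(0.154)⁴/32 = 5.522×10^-5 m⁴.
θ = T·L/(G·J) = 5310 × 1.79 / (77.9×10⁹ × 5.522×10^-5) = 2.210×10^-3 rad.

0.127°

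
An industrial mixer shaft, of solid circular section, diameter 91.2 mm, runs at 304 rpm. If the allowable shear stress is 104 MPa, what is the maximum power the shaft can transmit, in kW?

493 kW

J = πd⁴/32 = π(0.0912)⁴/32 = 6.792×10^-6 m⁴.
T_max = τ_allow·J/r = 1.04×10^8 × 6.792×10^-6 / 0.0456 = 15490 N·m.
ω = 2π·304/60 = 31.83 rad/s, so P_max = T_max·ω = 4.931×10^5 W.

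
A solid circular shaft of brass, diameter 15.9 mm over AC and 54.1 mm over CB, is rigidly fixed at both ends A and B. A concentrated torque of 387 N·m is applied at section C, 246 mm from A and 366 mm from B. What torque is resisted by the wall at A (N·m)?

Compatibility: T_A·a/J_AC = T_B·b/J_CB with T_A + T_B = T₀.
J_AC = 6.27×10^-9 m⁴, J_CB = 8.41×10^-7 m⁴, so T_A = T₀·(J_AC/a)/((J_AC/a)+(J_CB/b)) = 4.249 N·m, T_B = 382.8 N·m.

4.25 N·m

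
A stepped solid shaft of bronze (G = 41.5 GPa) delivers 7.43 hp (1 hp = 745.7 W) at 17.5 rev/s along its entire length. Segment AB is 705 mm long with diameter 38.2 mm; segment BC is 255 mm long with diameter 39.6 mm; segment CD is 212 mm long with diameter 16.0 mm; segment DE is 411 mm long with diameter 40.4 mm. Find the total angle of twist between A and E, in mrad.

47.3 mrad

ω = 2π·17.5 = 110.0 rad/s, so T = P/ω = 7.43×745.7 / 110.0 = 50.39 N·m.
J_AB = π(0.0382)⁴/32 = 2.09×10^-7 m⁴; J_BC = π(0.0396)⁴/32 = 2.41×10^-7 m⁴; J_CD = π(0.0160)⁴/32 = 6.43×10^-9 m⁴; J_DE = π(0.0404)⁴/32 = 2.62×10^-7 m⁴.
θ = (T/G)·Σ L_i/J_i = (50.39/41.5×10⁹)·(0.705/2.09×10^-7 + 0.255/2.41×10^-7 + 0.212/6.43×10^-9 + 0.411/2.62×10^-7) = 0.04729 rad.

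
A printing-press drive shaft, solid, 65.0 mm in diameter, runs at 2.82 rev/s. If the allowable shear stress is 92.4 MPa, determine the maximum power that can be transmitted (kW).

J = πd⁴/32 = π(0.0650)⁴/32 = 1.752×10^-6 m⁴.
T_max = τ_allow·J/r = 9.24×10^7 × 1.752×10^-6 / 0.0325 = 4982 N·m.
ω = 2π·2.82 = 17.72 rad/s, so P_max = T_max·ω = 8.828×10^4 W.

88.3 kW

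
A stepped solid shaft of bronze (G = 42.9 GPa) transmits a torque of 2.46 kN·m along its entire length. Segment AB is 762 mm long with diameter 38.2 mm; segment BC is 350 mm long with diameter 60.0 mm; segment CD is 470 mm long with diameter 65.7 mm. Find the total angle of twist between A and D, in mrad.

J_AB = π(0.0382)⁴/32 = 2.09×10^-7 m⁴; J_BC = π(0.0600)⁴/32 = 1.27×10^-6 m⁴; J_CD = π(0.0657)⁴/32 = 1.83×10^-6 m⁴.
θ = (T/G)·Σ L_i/J_i = (2460/42.9×10⁹)·(0.762/2.09×10^-7 + 0.350/1.27×10^-6 + 0.470/1.83×10^-6) = 0.2395 rad.

240 mrad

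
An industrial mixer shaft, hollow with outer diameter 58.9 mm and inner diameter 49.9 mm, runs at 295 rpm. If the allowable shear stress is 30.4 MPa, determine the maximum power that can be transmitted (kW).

18.3 kW

J = π(d_o⁴ − d_i⁴)/32 = π(0.0589⁴ − 0.0499⁴)/32 = 5.729×10^-7 m⁴.
T_max = τ_allow·J/r = 3.04×10^7 × 5.729×10^-7 / 0.0295 = 591.4 N·m.
ω = 2π·295/60 = 30.89 rad/s, so P_max = T_max·ω = 1.827×10^4 W.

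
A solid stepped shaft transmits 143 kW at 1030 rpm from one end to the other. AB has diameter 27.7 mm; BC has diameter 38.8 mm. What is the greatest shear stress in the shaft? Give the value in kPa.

318000 kPa

ω = 2π·1030/60 = 107.9 rad/s, so T = P/ω = 143×10³ / 107.9 = 1326 N·m.
Under the same torque, τ_max = 16T/(πd³) is largest where d is smallest — segment AB (d = 27.7 mm).
τ_max = 16·1326/(π·(0.0277)³) = 3.177×10^8 Pa.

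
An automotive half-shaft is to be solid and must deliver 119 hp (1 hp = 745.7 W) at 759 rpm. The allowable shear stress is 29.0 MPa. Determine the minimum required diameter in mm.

58.1 mm

ω = 2π·759/60 = 79.48 rad/s, so T = P/ω = 119×745.7 / 79.48 = 1116 N·m.
For a solid shaft τ_max = 16T/(πd³), so d = (16T/(π τ_allow))^(1/3) = (16·1116/(π·2.90×10^7))^(1/3) = 0.05809 m.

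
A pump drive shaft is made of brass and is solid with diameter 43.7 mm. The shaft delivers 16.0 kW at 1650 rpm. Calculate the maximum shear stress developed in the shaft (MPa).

ω = 2π·1650/60 = 172.8 rad/s, so T = P/ω = 16.0×10³ / 172.8 = 92.60 N·m.
J = πd⁴/32 = π(0.0437)⁴/32 = 3.580×10^-7 m⁴.
τ_max = T·r/J = 92.60 × 0.0219 / 3.580×10^-7 = 5.651×10^6 Pa.

5.65 MPa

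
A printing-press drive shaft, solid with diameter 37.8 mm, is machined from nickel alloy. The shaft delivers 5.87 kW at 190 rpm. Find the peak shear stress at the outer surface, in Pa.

ω = 2π·190/60 = 19.90 rad/s, so T = P/ω = 5.87×10³ / 19.90 = 295.0 N·m.
J = πd⁴/32 = π(0.0378)⁴/32 = 2.004×10^-7 m⁴.
τ_max = T·r/J = 295.0 × 0.0189 / 2.004×10^-7 = 2.782×10^7 Pa.

2.78e7 Pa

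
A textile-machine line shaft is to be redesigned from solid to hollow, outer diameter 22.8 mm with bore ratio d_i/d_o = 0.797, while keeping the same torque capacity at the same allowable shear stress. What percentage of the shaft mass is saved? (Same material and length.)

48.5 %

Equal τ_max and T ⇒ the solid shaft needs d_s³ = d_o³(1−k⁴), so d_s = 22.8·(1−0.797⁴)^(1/3) = 19.19 mm.
Area ratio A_h/A_s = d_o²(1−k²)/d_s² = (1−k²)/(1−k⁴)^(2/3) = 0.5148.
Mass saving = 1 − 0.5148 = 48.5 %.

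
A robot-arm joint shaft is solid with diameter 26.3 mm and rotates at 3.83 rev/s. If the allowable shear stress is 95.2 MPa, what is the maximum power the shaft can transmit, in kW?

J = πd⁴/32 = π(0.0263)⁴/32 = 4.697×10^-8 m⁴.
T_max = τ_allow·J/r = 9.52×10^7 × 4.697×10^-8 / 0.0132 = 340.0 N·m.
ω = 2π·3.83 = 24.06 rad/s, so P_max = T_max·ω = 8183 W.

8.18 kW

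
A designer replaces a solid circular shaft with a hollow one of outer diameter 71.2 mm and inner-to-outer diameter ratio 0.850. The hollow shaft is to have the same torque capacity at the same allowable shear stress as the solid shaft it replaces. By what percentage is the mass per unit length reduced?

Equal τ_max and T ⇒ the solid shaft needs d_s³ = d_o³(1−k⁴), so d_s = 71.2·(1−0.850⁴)^(1/3) = 55.67 mm.
Area ratio A_h/A_s = d_o²(1−k²)/d_s² = (1−k²)/(1−k⁴)^(2/3) = 0.4539.
Mass saving = 1 − 0.4539 = 54.6 %.

54.6 %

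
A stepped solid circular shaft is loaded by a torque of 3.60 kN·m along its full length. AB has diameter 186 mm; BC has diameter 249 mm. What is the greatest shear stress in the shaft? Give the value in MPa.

Under the same torque, τ_max = 16T/(πd³) is largest where d is smallest — segment AB (d = 186 mm).
τ_max = 16·3600/(π·(0.186)³) = 2.849×10^6 Pa.

2.85 MPa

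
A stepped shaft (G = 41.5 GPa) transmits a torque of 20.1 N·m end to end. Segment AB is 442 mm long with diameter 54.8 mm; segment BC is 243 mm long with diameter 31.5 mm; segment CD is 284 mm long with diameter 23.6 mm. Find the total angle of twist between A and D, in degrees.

J_AB = π(0.0548)⁴/32 = 8.85×10^-7 m⁴; J_BC = π(0.0315)⁴/32 = 9.67×10^-8 m⁴; J_CD = π(0.0236)⁴/32 = 3.05×10^-8 m⁴.
θ = (T/G)·Σ L_i/J_i = (20.10/41.5×10⁹)·(0.442/8.85×10^-7 + 0.243/9.67×10^-8 + 0.284/3.05×10^-8) = 5.976×10^-3 rad.

0.342°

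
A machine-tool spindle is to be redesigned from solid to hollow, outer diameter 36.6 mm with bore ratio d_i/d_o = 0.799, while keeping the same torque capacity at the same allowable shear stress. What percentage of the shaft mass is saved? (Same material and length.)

48.7 %

Equal τ_max and T ⇒ the solid shaft needs d_s³ = d_o³(1−k⁴), so d_s = 36.6·(1−0.799⁴)^(1/3) = 30.74 mm.
Area ratio A_h/A_s = d_o²(1−k²)/d_s² = (1−k²)/(1−k⁴)^(2/3) = 0.5126.
Mass saving = 1 − 0.5126 = 48.7 %.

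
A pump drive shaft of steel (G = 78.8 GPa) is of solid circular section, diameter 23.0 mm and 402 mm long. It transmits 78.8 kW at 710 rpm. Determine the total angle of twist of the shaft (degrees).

11.3°

ω = 2π·710/60 = 74.35 rad/s, so T = P/ω = 78.8×10³ / 74.35 = 1060 N·m.
J = πd⁴/32 = π(0.0230)⁴/32 = 2.747×10^-8 m⁴.
θ = T·L/(G·J) = 1060 × 0.402 / (78.8×10⁹ × 2.747×10^-8) = 0.1968 rad.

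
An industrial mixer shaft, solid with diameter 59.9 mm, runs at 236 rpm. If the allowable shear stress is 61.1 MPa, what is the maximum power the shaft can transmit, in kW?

63.7 kW

J = πd⁴/32 = π(0.0599)⁴/32 = 1.264×10^-6 m⁴.
T_max = τ_allow·J/r = 6.11×10^7 × 1.264×10^-6 / 0.0300 = 2578 N·m.
ω = 2π·236/60 = 24.71 rad/s, so P_max = T_max·ω = 6.372×10^4 W.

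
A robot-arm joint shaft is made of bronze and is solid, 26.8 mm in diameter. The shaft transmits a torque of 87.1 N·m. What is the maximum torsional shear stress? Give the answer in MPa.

J = πd⁴/32 = π(0.0268)⁴/32 = 5.065×10^-8 m⁴.
τ_max = T·r/J = 87.10 × 0.0134 / 5.065×10^-8 = 2.305×10^7 Pa.

23.0 MPa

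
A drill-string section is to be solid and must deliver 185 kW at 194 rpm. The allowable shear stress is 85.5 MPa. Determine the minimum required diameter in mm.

ω = 2π·194/60 = 20.32 rad/s, so T = P/ω = 185×10³ / 20.32 = 9106 N·m.
For a solid shaft τ_max = 16T/(πd³), so d = (16T/(π τ_allow))^(1/3) = (16·9106/(π·8.55×10^7))^(1/3) = 0.08155 m.

81.6 mm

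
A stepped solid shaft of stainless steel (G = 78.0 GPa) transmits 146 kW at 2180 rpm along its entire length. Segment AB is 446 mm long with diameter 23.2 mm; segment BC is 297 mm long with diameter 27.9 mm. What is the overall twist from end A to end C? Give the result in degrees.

ω = 2π·2180/60 = 228.3 rad/s, so T = P/ω = 146×10³ / 228.3 = 639.5 N·m.
J_AB = π(0.0232)⁴/32 = 2.84×10^-8 m⁴; J_BC = π(0.0279)⁴/32 = 5.95×10^-8 m⁴.
θ = (T/G)·Σ L_i/J_i = (639.5/78.0×10⁹)·(0.446/2.84×10^-8 + 0.297/5.95×10^-8) = 0.1695 rad.

9.71°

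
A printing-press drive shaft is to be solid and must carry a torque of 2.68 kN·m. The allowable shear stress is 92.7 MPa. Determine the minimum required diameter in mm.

For a solid shaft τ_max = 16T/(πd³), so d = (16T/(π τ_allow))^(1/3) = (16·2680/(π·9.27×10^7))^(1/3) = 0.05281 m.

52.8 mm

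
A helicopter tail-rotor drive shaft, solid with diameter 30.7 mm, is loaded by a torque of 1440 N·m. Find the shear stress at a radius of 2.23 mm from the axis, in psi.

5340 psi

J = πd⁴/32 = π(0.0307)⁴/32 = 8.721×10^-8 m⁴.
Shear stress varies linearly with radius: τ = T·r/J = 1440 × 0.00223 / 8.721×10^-8 = 3.682×10^7 Pa.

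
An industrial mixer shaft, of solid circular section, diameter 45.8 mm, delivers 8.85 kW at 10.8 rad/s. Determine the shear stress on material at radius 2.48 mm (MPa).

4.70 MPa

ω = 10.8 rad/s, so T = P/ω = 8.85×10³ / 10.80 = 819.4 N·m.
J = πd⁴/32 = π(0.0458)⁴/32 = 4.320×10^-7 m⁴.
Shear stress varies linearly with radius: τ = T·r/J = 819.4 × 0.00248 / 4.320×10^-7 = 4.704×10^6 Pa.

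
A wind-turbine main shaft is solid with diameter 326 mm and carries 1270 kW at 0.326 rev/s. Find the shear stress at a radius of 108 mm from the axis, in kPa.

ω = 2π·0.326 = 2.048 rad/s, so T = P/ω = 1270×10³ / 2.048 = 620000 N·m.
J = πd⁴/32 = π(0.326)⁴/32 = 1.109×10^-3 m⁴.
Shear stress varies linearly with radius: τ = T·r/J = 620000 × 0.108 / 1.109×10^-3 = 6.039×10^7 Pa.

60400 kPa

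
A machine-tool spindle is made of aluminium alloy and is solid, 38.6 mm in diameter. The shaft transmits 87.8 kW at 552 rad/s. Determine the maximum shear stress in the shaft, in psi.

2040 psi

ω = 552 rad/s, so T = P/ω = 87.8×10³ / 552.0 = 159.1 N·m.
J = πd⁴/32 = π(0.0386)⁴/32 = 2.179×10^-7 m⁴.
τ_max = T·r/J = 159.1 × 0.0193 / 2.179×10^-7 = 1.409×10^7 Pa.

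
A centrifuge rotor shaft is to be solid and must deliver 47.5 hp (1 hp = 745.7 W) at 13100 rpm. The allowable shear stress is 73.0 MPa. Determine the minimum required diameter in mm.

12.2 mm

ω = 2π·13100/60 = 1372 rad/s, so T = P/ω = 47.5×745.7 / 1372 = 25.82 N·m.
For a solid shaft τ_max = 16T/(πd³), so d = (16T/(π τ_allow))^(1/3) = (16·25.82/(π·7.30×10^7))^(1/3) = 0.01217 m.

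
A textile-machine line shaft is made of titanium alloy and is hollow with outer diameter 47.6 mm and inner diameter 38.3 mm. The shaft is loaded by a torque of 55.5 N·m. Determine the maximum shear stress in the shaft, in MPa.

J = π(d_o⁴ − d_i⁴)/32 = π(0.0476⁴ − 0.0383⁴)/32 = 2.927×10^-7 m⁴.
τ_max = T·r/J = 55.50 × 0.0238 / 2.927×10^-7 = 4.512×10^6 Pa.

4.51 MPa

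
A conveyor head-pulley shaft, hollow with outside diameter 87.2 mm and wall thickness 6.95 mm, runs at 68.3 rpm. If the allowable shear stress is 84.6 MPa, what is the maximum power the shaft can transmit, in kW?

J = π(d_o⁴ − d_i⁴)/32 = π(0.0872⁴ − 0.0733⁴)/32 = 2.842×10^-6 m⁴.
T_max = τ_allow·J/r = 8.46×10^7 × 2.842×10^-6 / 0.0436 = 5515 N·m.
ω = 2π·68.3/60 = 7.152 rad/s, so P_max = T_max·ω = 3.944×10^4 W.

39.4 kW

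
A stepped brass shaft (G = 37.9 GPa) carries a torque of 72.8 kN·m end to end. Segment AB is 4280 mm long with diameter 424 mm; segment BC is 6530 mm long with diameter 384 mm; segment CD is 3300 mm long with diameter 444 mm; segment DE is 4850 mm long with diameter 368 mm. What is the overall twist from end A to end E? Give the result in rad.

J_AB = π(0.424)⁴/32 = 3.17×10^-3 m⁴; J_BC = π(0.384)⁴/32 = 2.13×10^-3 m⁴; J_CD = π(0.444)⁴/32 = 3.82×10^-3 m⁴; J_DE = π(0.368)⁴/32 = 1.80×10^-3 m⁴.
θ = (T/G)·Σ L_i/J_i = (72800/37.9×10⁹)·(4.28/3.17×10^-3 + 6.53/2.13×10^-3 + 3.30/3.82×10^-3 + 4.85/1.80×10^-3) = 0.01530 rad.

0.0153 rad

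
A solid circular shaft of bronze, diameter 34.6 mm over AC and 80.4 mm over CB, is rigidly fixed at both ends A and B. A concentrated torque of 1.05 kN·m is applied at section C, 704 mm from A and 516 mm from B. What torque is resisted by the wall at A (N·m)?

25.7 N·m

Compatibility: T_A·a/J_AC = T_B·b/J_CB with T_A + T_B = T₀.
J_AC = 1.41×10^-7 m⁴, J_CB = 4.10×10^-6 m⁴, so T_A = T₀·(J_AC/a)/((J_AC/a)+(J_CB/b)) = 25.75 N·m, T_B = 1024 N·m.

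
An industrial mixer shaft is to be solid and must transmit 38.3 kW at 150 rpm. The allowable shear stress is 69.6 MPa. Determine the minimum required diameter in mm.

ω = 2π·150/60 = 15.71 rad/s, so T = P/ω = 38.3×10³ / 15.71 = 2438 N·m.
For a solid shaft τ_max = 16T/(πd³), so d = (16T/(π τ_allow))^(1/3) = (16·2438/(π·6.96×10^7))^(1/3) = 0.05630 m.

56.3 mm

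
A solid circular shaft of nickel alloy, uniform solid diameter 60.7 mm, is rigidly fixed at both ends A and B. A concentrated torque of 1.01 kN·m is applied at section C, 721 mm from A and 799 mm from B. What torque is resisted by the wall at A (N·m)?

531 N·m

With uniform GJ and both ends fixed, compatibility θ_AC = θ_CB gives T_A·a = T_B·b, together with T_A + T_B = T₀.
T_A = T₀·b/(a+b) = 1010·799/1520 = 530.9 N·m; T_B = 479.1 N·m.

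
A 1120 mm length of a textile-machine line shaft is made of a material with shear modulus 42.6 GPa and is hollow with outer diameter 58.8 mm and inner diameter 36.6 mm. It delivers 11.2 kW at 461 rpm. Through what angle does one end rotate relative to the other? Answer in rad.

0.00612 rad

ω = 2π·461/60 = 48.28 rad/s, so T = P/ω = 11.2×10³ / 48.28 = 232.0 N·m.
J = π(d_o⁴ − d_i⁴)/32 = π(0.0588⁴ − 0.0366⁴)/32 = 9.974×10^-7 m⁴.
θ = T·L/(G·J) = 232.0 × 1.12 / (42.6×10⁹ × 9.974×10^-7) = 6.115×10^-3 rad.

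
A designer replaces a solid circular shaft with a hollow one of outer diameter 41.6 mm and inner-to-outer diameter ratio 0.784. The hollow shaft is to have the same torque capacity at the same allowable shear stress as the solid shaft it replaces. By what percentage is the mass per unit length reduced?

47.1 %

Equal τ_max and T ⇒ the solid shaft needs d_s³ = d_o³(1−k⁴), so d_s = 41.6·(1−0.784⁴)^(1/3) = 35.51 mm.
Area ratio A_h/A_s = d_o²(1−k²)/d_s² = (1−k²)/(1−k⁴)^(2/3) = 0.5287.
Mass saving = 1 − 0.5287 = 47.1 %.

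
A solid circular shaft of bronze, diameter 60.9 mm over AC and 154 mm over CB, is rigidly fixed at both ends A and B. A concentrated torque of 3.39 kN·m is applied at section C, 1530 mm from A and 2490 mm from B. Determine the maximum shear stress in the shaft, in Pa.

Compatibility: T_A·a/J_AC = T_B·b/J_CB with T_A + T_B = T₀.
J_AC = 1.35×10^-6 m⁴, J_CB = 5.52×10^-5 m⁴, so T_A = T₀·(J_AC/a)/((J_AC/a)+(J_CB/b)) = 129.8 N·m, T_B = 3260 N·m.
τ in each portion: τ_AC = 2.93×10^6 Pa, τ_CB = 4.55×10^6 Pa; maximum is in CB.
τ_max = T_CB·r/J = 3260·0.0770/5.52×10^-5 = 4.546×10^6 Pa.

4.55e6 Pa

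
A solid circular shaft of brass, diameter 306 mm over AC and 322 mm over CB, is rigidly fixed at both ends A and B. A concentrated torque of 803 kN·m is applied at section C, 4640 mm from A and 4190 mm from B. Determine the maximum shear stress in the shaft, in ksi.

Compatibility: T_A·a/J_AC = T_B·b/J_CB with T_A + T_B = T₀.
J_AC = 8.61×10^-4 m⁴, J_CB = 1.06×10^-3 m⁴, so T_A = T₀·(J_AC/a)/((J_AC/a)+(J_CB/b)) = 340600 N·m, T_B = 462400 N·m.
τ in each portion: τ_AC = 6.05×10^7 Pa, τ_CB = 7.05×10^7 Pa; maximum is in CB.
τ_max = T_CB·r/J = 462400·0.161/1.06×10^-3 = 7.054×10^7 Pa.

10.2 ksi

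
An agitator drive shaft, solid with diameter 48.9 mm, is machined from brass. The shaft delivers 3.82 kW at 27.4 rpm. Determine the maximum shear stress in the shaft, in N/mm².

ω = 2π·27.4/60 = 2.869 rad/s, so T = P/ω = 3.82×10³ / 2.869 = 1331 N·m.
J = πd⁴/32 = π(0.0489)⁴/32 = 5.614×10^-7 m⁴.
τ_max = T·r/J = 1331 × 0.0244 / 5.614×10^-7 = 5.799×10^7 Pa.

58.0 N/mm²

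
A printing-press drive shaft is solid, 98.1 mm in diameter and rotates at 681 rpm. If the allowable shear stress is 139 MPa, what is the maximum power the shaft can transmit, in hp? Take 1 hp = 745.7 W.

J = πd⁴/32 = π(0.0981)⁴/32 = 9.092×10^-6 m⁴.
T_max = τ_allow·J/r = 1.39×10^8 × 9.092×10^-6 / 0.0490 = 25770 N·m.
ω = 2π·681/60 = 71.31 rad/s, so P_max = T_max·ω = 1.838×10^6 W.

2460 hp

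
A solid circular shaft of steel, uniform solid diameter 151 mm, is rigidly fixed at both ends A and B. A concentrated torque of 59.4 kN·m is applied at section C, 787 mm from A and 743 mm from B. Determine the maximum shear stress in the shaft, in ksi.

With uniform GJ and both ends fixed, compatibility θ_AC = θ_CB gives T_A·a = T_B·b, together with T_A + T_B = T₀.
T_A = T₀·b/(a+b) = 59400·743/1530 = 28850 N·m; T_B = 30550 N·m.
τ in each portion: τ_AC = 4.27×10^7 Pa, τ_CB = 4.52×10^7 Pa; maximum is in CB.
τ_max = T_CB·r/J = 30550·0.0755/5.10×10^-5 = 4.520×10^7 Pa.

6.56 ksi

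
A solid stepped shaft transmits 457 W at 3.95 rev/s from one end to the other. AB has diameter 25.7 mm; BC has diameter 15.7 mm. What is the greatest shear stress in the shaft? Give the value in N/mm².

ω = 2π·3.95 = 24.82 rad/s, so T = P/ω = 457 / 24.82 = 18.41 N·m.
Under the same torque, τ_max = 16T/(πd³) is largest where d is smallest — segment BC (d = 15.7 mm).
τ_max = 16·18.41/(π·(0.0157)³) = 2.423×10^7 Pa.

24.2 N/mm²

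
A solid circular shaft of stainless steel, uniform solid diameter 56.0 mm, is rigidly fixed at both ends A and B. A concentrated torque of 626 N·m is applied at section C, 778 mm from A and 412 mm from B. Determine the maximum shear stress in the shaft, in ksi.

With uniform GJ and both ends fixed, compatibility θ_AC = θ_CB gives T_A·a = T_B·b, together with T_A + T_B = T₀.
T_A = T₀·b/(a+b) = 626.0·412/1190 = 216.7 N·m; T_B = 409.3 N·m.
τ in each portion: τ_AC = 6.29×10^6 Pa, τ_CB = 1.19×10^7 Pa; maximum is in CB.
τ_max = T_CB·r/J = 409.3·0.0280/9.65×10^-7 = 1.187×10^7 Pa.

1.72 ksi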